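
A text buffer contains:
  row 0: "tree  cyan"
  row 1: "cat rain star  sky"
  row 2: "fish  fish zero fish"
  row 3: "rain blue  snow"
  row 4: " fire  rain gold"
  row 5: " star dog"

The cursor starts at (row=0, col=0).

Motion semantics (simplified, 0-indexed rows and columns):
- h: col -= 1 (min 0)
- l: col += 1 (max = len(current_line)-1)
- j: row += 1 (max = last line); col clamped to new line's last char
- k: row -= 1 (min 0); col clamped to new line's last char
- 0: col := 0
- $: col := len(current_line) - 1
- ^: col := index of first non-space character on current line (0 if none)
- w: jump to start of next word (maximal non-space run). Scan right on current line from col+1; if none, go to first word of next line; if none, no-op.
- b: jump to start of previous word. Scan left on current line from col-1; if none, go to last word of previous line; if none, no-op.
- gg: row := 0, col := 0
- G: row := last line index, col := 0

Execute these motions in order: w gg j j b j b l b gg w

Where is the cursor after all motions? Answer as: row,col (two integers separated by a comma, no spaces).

Answer: 0,6

Derivation:
After 1 (w): row=0 col=6 char='c'
After 2 (gg): row=0 col=0 char='t'
After 3 (j): row=1 col=0 char='c'
After 4 (j): row=2 col=0 char='f'
After 5 (b): row=1 col=15 char='s'
After 6 (j): row=2 col=15 char='_'
After 7 (b): row=2 col=11 char='z'
After 8 (l): row=2 col=12 char='e'
After 9 (b): row=2 col=11 char='z'
After 10 (gg): row=0 col=0 char='t'
After 11 (w): row=0 col=6 char='c'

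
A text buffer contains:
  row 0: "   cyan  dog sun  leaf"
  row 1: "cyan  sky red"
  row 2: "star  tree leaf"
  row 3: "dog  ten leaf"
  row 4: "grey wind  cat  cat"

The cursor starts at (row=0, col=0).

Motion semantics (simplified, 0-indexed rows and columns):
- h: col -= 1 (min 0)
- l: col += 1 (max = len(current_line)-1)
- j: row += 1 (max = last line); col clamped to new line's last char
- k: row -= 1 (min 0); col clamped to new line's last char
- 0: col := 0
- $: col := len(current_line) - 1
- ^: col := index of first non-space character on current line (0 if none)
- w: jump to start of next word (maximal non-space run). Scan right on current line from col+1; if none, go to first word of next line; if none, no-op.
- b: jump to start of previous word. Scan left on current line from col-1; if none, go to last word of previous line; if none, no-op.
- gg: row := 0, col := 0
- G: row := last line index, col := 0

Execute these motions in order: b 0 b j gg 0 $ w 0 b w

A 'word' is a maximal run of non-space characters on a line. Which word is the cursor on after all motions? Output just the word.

After 1 (b): row=0 col=0 char='_'
After 2 (0): row=0 col=0 char='_'
After 3 (b): row=0 col=0 char='_'
After 4 (j): row=1 col=0 char='c'
After 5 (gg): row=0 col=0 char='_'
After 6 (0): row=0 col=0 char='_'
After 7 ($): row=0 col=21 char='f'
After 8 (w): row=1 col=0 char='c'
After 9 (0): row=1 col=0 char='c'
After 10 (b): row=0 col=18 char='l'
After 11 (w): row=1 col=0 char='c'

Answer: cyan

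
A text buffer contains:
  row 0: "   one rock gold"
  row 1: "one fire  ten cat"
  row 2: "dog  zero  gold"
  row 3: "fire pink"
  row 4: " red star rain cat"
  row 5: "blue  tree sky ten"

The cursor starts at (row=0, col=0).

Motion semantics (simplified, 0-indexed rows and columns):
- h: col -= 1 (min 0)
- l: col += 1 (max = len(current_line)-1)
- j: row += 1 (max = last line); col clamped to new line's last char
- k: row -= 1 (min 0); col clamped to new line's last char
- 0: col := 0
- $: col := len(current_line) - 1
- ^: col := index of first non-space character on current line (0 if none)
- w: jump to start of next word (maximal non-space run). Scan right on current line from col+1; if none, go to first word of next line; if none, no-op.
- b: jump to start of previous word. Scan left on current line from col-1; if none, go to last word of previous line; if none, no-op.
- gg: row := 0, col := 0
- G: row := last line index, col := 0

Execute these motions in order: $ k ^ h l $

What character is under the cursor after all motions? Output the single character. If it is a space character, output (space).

After 1 ($): row=0 col=15 char='d'
After 2 (k): row=0 col=15 char='d'
After 3 (^): row=0 col=3 char='o'
After 4 (h): row=0 col=2 char='_'
After 5 (l): row=0 col=3 char='o'
After 6 ($): row=0 col=15 char='d'

Answer: d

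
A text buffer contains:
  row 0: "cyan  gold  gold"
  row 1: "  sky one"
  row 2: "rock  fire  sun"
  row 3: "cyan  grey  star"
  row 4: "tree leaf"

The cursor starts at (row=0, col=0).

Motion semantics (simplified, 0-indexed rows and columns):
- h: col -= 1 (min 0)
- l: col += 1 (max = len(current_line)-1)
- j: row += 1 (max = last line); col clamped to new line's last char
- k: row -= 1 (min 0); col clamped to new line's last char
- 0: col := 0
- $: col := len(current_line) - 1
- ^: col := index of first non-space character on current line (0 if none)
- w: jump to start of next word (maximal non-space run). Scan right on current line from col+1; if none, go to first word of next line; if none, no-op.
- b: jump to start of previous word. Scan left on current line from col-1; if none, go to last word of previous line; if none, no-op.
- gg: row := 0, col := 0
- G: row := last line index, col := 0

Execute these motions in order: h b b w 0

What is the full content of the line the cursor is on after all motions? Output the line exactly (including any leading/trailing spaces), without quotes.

After 1 (h): row=0 col=0 char='c'
After 2 (b): row=0 col=0 char='c'
After 3 (b): row=0 col=0 char='c'
After 4 (w): row=0 col=6 char='g'
After 5 (0): row=0 col=0 char='c'

Answer: cyan  gold  gold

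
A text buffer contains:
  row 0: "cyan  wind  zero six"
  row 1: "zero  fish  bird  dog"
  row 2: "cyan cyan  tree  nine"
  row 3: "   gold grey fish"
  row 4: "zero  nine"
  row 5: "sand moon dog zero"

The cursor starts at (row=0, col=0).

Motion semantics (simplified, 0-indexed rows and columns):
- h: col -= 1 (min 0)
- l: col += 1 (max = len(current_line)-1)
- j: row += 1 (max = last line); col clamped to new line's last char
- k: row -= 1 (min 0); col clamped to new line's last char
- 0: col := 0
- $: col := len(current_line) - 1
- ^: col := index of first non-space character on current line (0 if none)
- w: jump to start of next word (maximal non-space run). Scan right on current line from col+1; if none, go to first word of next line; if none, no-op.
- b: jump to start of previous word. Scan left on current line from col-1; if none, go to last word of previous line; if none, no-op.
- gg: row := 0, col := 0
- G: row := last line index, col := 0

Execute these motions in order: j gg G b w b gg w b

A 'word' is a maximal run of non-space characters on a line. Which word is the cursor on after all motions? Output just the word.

After 1 (j): row=1 col=0 char='z'
After 2 (gg): row=0 col=0 char='c'
After 3 (G): row=5 col=0 char='s'
After 4 (b): row=4 col=6 char='n'
After 5 (w): row=5 col=0 char='s'
After 6 (b): row=4 col=6 char='n'
After 7 (gg): row=0 col=0 char='c'
After 8 (w): row=0 col=6 char='w'
After 9 (b): row=0 col=0 char='c'

Answer: cyan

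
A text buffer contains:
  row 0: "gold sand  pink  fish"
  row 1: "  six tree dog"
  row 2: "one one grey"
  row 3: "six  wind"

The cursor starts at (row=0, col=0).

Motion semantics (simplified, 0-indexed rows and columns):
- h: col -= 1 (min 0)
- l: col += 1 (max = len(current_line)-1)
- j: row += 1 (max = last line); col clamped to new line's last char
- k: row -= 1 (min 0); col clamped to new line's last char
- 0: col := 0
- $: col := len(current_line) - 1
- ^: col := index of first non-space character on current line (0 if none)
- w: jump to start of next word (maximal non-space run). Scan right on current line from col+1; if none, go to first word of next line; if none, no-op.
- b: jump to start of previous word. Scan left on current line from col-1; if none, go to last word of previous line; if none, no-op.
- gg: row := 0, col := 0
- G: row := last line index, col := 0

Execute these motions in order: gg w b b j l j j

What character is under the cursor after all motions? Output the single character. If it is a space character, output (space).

Answer: i

Derivation:
After 1 (gg): row=0 col=0 char='g'
After 2 (w): row=0 col=5 char='s'
After 3 (b): row=0 col=0 char='g'
After 4 (b): row=0 col=0 char='g'
After 5 (j): row=1 col=0 char='_'
After 6 (l): row=1 col=1 char='_'
After 7 (j): row=2 col=1 char='n'
After 8 (j): row=3 col=1 char='i'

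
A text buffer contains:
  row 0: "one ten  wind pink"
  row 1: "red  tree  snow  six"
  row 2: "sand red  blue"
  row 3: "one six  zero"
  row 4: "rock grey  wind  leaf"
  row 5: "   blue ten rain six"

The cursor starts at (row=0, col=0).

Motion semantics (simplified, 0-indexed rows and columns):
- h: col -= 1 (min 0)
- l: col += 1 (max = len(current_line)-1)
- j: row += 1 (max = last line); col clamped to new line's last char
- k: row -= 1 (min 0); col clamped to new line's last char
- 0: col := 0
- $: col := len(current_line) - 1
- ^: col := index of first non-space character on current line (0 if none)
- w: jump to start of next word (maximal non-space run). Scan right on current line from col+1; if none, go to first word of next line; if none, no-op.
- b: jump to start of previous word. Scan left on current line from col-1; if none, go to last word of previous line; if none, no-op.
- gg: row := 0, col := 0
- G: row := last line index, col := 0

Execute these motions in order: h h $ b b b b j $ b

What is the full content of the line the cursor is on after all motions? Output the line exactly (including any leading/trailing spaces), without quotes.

After 1 (h): row=0 col=0 char='o'
After 2 (h): row=0 col=0 char='o'
After 3 ($): row=0 col=17 char='k'
After 4 (b): row=0 col=14 char='p'
After 5 (b): row=0 col=9 char='w'
After 6 (b): row=0 col=4 char='t'
After 7 (b): row=0 col=0 char='o'
After 8 (j): row=1 col=0 char='r'
After 9 ($): row=1 col=19 char='x'
After 10 (b): row=1 col=17 char='s'

Answer: red  tree  snow  six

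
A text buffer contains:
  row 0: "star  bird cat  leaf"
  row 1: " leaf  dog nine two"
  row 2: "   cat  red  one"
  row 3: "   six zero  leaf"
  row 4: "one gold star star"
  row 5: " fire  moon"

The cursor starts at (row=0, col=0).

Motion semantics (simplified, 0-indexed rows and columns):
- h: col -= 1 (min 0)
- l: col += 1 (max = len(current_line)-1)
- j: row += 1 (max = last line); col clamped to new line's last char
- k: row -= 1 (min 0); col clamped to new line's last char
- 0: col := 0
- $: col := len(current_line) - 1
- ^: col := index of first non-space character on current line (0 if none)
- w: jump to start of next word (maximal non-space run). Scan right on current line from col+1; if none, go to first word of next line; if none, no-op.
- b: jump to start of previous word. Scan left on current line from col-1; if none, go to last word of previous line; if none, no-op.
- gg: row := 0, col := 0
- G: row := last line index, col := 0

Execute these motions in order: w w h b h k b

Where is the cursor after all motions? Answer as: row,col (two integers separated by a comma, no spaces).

After 1 (w): row=0 col=6 char='b'
After 2 (w): row=0 col=11 char='c'
After 3 (h): row=0 col=10 char='_'
After 4 (b): row=0 col=6 char='b'
After 5 (h): row=0 col=5 char='_'
After 6 (k): row=0 col=5 char='_'
After 7 (b): row=0 col=0 char='s'

Answer: 0,0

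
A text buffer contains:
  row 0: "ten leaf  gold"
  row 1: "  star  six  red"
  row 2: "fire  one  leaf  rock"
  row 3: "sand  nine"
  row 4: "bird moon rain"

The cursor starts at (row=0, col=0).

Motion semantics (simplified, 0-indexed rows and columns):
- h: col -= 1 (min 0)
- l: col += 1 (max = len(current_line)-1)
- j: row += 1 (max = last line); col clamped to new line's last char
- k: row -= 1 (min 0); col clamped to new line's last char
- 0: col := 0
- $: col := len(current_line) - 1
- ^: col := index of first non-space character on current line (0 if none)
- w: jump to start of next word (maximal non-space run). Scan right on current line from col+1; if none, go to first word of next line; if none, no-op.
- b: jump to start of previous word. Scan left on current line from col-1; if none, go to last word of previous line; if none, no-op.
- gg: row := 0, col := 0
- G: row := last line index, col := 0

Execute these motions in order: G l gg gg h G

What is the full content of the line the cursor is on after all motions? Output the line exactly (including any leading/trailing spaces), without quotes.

After 1 (G): row=4 col=0 char='b'
After 2 (l): row=4 col=1 char='i'
After 3 (gg): row=0 col=0 char='t'
After 4 (gg): row=0 col=0 char='t'
After 5 (h): row=0 col=0 char='t'
After 6 (G): row=4 col=0 char='b'

Answer: bird moon rain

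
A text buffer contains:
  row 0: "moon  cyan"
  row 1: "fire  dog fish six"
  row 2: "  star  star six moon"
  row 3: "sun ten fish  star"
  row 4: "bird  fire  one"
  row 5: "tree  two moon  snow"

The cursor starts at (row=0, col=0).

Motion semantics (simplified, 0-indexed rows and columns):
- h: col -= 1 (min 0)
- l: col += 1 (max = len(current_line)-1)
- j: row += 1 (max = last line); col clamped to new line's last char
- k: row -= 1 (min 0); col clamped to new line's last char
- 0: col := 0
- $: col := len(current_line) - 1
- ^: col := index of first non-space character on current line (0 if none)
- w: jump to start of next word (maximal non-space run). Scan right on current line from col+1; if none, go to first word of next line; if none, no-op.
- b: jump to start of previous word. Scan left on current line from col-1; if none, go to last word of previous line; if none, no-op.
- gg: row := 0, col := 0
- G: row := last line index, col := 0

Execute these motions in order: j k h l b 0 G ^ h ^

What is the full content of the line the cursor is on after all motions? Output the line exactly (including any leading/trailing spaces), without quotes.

Answer: tree  two moon  snow

Derivation:
After 1 (j): row=1 col=0 char='f'
After 2 (k): row=0 col=0 char='m'
After 3 (h): row=0 col=0 char='m'
After 4 (l): row=0 col=1 char='o'
After 5 (b): row=0 col=0 char='m'
After 6 (0): row=0 col=0 char='m'
After 7 (G): row=5 col=0 char='t'
After 8 (^): row=5 col=0 char='t'
After 9 (h): row=5 col=0 char='t'
After 10 (^): row=5 col=0 char='t'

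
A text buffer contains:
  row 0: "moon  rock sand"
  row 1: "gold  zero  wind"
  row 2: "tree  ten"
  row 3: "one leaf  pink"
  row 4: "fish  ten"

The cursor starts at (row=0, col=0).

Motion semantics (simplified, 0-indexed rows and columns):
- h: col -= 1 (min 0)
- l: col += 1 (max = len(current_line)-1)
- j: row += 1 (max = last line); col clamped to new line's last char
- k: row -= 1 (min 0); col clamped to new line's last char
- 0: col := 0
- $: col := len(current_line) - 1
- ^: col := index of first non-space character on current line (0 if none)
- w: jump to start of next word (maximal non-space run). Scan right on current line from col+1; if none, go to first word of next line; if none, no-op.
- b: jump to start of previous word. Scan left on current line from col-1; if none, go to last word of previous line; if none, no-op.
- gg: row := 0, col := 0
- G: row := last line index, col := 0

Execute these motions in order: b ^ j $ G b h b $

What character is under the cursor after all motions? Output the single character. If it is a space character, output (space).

Answer: k

Derivation:
After 1 (b): row=0 col=0 char='m'
After 2 (^): row=0 col=0 char='m'
After 3 (j): row=1 col=0 char='g'
After 4 ($): row=1 col=15 char='d'
After 5 (G): row=4 col=0 char='f'
After 6 (b): row=3 col=10 char='p'
After 7 (h): row=3 col=9 char='_'
After 8 (b): row=3 col=4 char='l'
After 9 ($): row=3 col=13 char='k'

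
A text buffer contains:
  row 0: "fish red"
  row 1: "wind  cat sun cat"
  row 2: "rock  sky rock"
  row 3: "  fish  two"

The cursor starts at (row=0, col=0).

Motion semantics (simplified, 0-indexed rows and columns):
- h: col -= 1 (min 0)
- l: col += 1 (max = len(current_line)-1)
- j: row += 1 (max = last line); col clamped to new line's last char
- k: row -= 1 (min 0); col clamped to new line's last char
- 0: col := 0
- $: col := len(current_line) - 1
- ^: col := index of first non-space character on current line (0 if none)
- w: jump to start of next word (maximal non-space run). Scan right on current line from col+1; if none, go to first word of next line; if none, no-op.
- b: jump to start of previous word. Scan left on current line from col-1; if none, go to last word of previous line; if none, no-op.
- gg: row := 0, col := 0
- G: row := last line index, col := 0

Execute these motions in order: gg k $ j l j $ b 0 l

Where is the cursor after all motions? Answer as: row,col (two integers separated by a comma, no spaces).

Answer: 2,1

Derivation:
After 1 (gg): row=0 col=0 char='f'
After 2 (k): row=0 col=0 char='f'
After 3 ($): row=0 col=7 char='d'
After 4 (j): row=1 col=7 char='a'
After 5 (l): row=1 col=8 char='t'
After 6 (j): row=2 col=8 char='y'
After 7 ($): row=2 col=13 char='k'
After 8 (b): row=2 col=10 char='r'
After 9 (0): row=2 col=0 char='r'
After 10 (l): row=2 col=1 char='o'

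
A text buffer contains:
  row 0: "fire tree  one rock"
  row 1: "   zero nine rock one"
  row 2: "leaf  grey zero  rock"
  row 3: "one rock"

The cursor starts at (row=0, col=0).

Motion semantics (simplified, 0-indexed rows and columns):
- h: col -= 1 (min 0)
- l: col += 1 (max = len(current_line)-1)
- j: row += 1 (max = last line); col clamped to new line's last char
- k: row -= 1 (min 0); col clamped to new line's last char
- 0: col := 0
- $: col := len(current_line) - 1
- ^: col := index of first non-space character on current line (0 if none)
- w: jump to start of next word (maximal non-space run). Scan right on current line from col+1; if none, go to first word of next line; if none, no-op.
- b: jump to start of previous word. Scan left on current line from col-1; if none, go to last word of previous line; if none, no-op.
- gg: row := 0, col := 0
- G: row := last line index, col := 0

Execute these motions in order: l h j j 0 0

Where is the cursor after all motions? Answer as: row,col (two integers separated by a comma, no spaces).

After 1 (l): row=0 col=1 char='i'
After 2 (h): row=0 col=0 char='f'
After 3 (j): row=1 col=0 char='_'
After 4 (j): row=2 col=0 char='l'
After 5 (0): row=2 col=0 char='l'
After 6 (0): row=2 col=0 char='l'

Answer: 2,0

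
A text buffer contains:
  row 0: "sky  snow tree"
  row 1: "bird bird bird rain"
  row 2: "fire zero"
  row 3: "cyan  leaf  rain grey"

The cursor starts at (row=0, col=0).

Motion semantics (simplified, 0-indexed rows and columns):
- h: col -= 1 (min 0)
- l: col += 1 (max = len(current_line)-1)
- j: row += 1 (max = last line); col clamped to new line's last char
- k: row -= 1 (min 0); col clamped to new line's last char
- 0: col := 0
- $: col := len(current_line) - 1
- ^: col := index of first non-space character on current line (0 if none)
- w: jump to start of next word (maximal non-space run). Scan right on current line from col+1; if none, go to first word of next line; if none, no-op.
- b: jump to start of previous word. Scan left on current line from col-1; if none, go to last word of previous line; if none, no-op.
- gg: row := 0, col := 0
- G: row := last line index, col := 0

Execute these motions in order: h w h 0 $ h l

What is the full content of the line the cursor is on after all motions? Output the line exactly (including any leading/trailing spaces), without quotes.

Answer: sky  snow tree

Derivation:
After 1 (h): row=0 col=0 char='s'
After 2 (w): row=0 col=5 char='s'
After 3 (h): row=0 col=4 char='_'
After 4 (0): row=0 col=0 char='s'
After 5 ($): row=0 col=13 char='e'
After 6 (h): row=0 col=12 char='e'
After 7 (l): row=0 col=13 char='e'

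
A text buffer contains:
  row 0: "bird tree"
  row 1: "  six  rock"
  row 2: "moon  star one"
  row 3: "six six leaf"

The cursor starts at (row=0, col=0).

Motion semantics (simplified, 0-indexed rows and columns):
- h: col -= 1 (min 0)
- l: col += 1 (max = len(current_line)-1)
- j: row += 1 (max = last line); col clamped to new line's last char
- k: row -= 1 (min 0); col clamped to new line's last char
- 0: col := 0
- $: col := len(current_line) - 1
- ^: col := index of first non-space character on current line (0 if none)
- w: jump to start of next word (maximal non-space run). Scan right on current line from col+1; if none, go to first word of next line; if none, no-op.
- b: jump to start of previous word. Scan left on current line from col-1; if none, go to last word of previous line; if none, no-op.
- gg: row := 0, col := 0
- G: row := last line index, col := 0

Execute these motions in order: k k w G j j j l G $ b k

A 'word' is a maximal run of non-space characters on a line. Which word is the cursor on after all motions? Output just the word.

Answer: star

Derivation:
After 1 (k): row=0 col=0 char='b'
After 2 (k): row=0 col=0 char='b'
After 3 (w): row=0 col=5 char='t'
After 4 (G): row=3 col=0 char='s'
After 5 (j): row=3 col=0 char='s'
After 6 (j): row=3 col=0 char='s'
After 7 (j): row=3 col=0 char='s'
After 8 (l): row=3 col=1 char='i'
After 9 (G): row=3 col=0 char='s'
After 10 ($): row=3 col=11 char='f'
After 11 (b): row=3 col=8 char='l'
After 12 (k): row=2 col=8 char='a'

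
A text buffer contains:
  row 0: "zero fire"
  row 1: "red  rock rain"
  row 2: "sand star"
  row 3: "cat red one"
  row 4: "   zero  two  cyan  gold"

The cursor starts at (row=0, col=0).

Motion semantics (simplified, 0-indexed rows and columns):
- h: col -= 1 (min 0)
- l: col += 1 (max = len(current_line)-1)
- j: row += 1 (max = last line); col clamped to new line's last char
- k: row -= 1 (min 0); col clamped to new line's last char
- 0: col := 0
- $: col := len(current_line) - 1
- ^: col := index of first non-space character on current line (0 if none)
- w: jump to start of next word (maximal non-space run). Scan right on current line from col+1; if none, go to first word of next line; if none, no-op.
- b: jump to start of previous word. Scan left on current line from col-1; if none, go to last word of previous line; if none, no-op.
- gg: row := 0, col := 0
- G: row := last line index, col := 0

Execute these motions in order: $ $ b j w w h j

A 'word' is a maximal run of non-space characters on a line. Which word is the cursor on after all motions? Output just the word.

After 1 ($): row=0 col=8 char='e'
After 2 ($): row=0 col=8 char='e'
After 3 (b): row=0 col=5 char='f'
After 4 (j): row=1 col=5 char='r'
After 5 (w): row=1 col=10 char='r'
After 6 (w): row=2 col=0 char='s'
After 7 (h): row=2 col=0 char='s'
After 8 (j): row=3 col=0 char='c'

Answer: cat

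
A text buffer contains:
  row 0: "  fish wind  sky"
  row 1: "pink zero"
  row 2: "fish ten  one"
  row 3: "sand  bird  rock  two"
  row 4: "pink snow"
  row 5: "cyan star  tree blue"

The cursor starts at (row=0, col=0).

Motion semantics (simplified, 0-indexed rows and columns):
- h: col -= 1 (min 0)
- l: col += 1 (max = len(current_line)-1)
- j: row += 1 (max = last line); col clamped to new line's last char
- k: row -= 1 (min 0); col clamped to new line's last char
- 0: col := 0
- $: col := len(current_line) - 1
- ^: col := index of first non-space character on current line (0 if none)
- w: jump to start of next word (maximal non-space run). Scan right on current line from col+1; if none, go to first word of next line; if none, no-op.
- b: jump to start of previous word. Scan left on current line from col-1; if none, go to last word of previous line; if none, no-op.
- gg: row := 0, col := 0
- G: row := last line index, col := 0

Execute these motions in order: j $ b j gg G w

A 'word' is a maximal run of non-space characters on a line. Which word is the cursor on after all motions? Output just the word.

After 1 (j): row=1 col=0 char='p'
After 2 ($): row=1 col=8 char='o'
After 3 (b): row=1 col=5 char='z'
After 4 (j): row=2 col=5 char='t'
After 5 (gg): row=0 col=0 char='_'
After 6 (G): row=5 col=0 char='c'
After 7 (w): row=5 col=5 char='s'

Answer: star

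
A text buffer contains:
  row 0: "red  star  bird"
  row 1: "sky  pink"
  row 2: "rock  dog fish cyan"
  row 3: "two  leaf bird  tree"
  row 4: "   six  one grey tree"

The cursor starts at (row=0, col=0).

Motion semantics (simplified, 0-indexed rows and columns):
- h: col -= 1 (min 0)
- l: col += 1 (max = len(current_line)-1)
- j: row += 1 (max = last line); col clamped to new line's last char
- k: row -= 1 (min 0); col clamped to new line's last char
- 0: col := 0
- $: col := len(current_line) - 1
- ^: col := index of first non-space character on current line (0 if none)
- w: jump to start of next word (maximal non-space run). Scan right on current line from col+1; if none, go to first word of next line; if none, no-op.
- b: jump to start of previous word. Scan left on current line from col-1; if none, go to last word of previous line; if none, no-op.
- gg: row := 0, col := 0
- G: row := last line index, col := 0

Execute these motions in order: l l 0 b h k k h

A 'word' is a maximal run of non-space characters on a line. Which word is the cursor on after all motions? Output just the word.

Answer: red

Derivation:
After 1 (l): row=0 col=1 char='e'
After 2 (l): row=0 col=2 char='d'
After 3 (0): row=0 col=0 char='r'
After 4 (b): row=0 col=0 char='r'
After 5 (h): row=0 col=0 char='r'
After 6 (k): row=0 col=0 char='r'
After 7 (k): row=0 col=0 char='r'
After 8 (h): row=0 col=0 char='r'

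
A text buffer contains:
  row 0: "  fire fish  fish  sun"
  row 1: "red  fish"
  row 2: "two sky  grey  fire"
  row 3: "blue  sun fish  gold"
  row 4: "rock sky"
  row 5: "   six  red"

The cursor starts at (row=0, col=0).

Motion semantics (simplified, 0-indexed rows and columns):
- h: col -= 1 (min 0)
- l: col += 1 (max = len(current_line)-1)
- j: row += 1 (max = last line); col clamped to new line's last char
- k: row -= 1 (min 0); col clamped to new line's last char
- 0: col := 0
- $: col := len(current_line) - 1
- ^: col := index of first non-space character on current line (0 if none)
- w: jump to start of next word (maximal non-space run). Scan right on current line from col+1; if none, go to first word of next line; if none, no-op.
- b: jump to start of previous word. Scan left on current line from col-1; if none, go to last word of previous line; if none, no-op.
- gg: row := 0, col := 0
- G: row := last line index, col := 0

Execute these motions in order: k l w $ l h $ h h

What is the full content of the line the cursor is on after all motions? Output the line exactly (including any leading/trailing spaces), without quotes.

Answer:   fire fish  fish  sun

Derivation:
After 1 (k): row=0 col=0 char='_'
After 2 (l): row=0 col=1 char='_'
After 3 (w): row=0 col=2 char='f'
After 4 ($): row=0 col=21 char='n'
After 5 (l): row=0 col=21 char='n'
After 6 (h): row=0 col=20 char='u'
After 7 ($): row=0 col=21 char='n'
After 8 (h): row=0 col=20 char='u'
After 9 (h): row=0 col=19 char='s'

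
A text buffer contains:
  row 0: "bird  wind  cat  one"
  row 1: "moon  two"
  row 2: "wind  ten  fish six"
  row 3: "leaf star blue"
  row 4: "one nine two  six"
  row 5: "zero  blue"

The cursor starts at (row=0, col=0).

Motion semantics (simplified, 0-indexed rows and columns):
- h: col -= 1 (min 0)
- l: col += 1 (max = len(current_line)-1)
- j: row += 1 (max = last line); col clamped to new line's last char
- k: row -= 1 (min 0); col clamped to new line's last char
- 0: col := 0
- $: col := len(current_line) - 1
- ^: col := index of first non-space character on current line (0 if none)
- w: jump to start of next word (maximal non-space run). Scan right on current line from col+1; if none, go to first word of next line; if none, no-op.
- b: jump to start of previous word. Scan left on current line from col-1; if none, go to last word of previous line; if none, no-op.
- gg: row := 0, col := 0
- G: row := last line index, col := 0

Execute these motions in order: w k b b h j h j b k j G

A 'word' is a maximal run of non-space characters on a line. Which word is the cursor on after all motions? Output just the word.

After 1 (w): row=0 col=6 char='w'
After 2 (k): row=0 col=6 char='w'
After 3 (b): row=0 col=0 char='b'
After 4 (b): row=0 col=0 char='b'
After 5 (h): row=0 col=0 char='b'
After 6 (j): row=1 col=0 char='m'
After 7 (h): row=1 col=0 char='m'
After 8 (j): row=2 col=0 char='w'
After 9 (b): row=1 col=6 char='t'
After 10 (k): row=0 col=6 char='w'
After 11 (j): row=1 col=6 char='t'
After 12 (G): row=5 col=0 char='z'

Answer: zero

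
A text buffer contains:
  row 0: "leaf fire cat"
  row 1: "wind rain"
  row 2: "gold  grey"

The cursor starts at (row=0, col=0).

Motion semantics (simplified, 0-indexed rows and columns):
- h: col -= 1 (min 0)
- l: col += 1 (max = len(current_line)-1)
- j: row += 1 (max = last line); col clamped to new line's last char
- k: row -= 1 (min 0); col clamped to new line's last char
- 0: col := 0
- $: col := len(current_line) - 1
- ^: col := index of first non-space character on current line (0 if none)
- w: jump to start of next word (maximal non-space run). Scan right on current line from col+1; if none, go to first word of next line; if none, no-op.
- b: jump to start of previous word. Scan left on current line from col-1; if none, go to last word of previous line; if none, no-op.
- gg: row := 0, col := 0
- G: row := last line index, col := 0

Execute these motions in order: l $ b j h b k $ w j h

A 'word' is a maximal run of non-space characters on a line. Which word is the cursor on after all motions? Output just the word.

Answer: gold

Derivation:
After 1 (l): row=0 col=1 char='e'
After 2 ($): row=0 col=12 char='t'
After 3 (b): row=0 col=10 char='c'
After 4 (j): row=1 col=8 char='n'
After 5 (h): row=1 col=7 char='i'
After 6 (b): row=1 col=5 char='r'
After 7 (k): row=0 col=5 char='f'
After 8 ($): row=0 col=12 char='t'
After 9 (w): row=1 col=0 char='w'
After 10 (j): row=2 col=0 char='g'
After 11 (h): row=2 col=0 char='g'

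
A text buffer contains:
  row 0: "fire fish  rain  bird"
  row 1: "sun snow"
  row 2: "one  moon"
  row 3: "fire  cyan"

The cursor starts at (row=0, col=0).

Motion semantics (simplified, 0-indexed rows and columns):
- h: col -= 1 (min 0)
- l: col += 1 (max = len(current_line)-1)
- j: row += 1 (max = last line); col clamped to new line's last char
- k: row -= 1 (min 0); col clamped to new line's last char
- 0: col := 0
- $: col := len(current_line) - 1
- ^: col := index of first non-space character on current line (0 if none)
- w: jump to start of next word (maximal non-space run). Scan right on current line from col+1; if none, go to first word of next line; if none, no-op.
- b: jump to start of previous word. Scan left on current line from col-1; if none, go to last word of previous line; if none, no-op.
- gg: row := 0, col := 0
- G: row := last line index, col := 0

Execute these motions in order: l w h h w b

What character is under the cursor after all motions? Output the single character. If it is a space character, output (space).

After 1 (l): row=0 col=1 char='i'
After 2 (w): row=0 col=5 char='f'
After 3 (h): row=0 col=4 char='_'
After 4 (h): row=0 col=3 char='e'
After 5 (w): row=0 col=5 char='f'
After 6 (b): row=0 col=0 char='f'

Answer: f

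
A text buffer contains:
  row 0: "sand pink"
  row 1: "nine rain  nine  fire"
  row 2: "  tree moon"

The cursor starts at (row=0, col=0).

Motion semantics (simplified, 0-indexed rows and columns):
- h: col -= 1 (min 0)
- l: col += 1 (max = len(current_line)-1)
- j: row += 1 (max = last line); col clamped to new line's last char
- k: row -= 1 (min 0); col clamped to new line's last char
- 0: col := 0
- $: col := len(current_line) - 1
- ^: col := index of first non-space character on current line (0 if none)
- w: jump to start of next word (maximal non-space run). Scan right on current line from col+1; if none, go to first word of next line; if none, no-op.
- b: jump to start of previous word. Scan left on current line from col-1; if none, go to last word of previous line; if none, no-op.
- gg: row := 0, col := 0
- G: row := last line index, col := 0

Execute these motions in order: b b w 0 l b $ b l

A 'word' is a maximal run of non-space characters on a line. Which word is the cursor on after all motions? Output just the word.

Answer: pink

Derivation:
After 1 (b): row=0 col=0 char='s'
After 2 (b): row=0 col=0 char='s'
After 3 (w): row=0 col=5 char='p'
After 4 (0): row=0 col=0 char='s'
After 5 (l): row=0 col=1 char='a'
After 6 (b): row=0 col=0 char='s'
After 7 ($): row=0 col=8 char='k'
After 8 (b): row=0 col=5 char='p'
After 9 (l): row=0 col=6 char='i'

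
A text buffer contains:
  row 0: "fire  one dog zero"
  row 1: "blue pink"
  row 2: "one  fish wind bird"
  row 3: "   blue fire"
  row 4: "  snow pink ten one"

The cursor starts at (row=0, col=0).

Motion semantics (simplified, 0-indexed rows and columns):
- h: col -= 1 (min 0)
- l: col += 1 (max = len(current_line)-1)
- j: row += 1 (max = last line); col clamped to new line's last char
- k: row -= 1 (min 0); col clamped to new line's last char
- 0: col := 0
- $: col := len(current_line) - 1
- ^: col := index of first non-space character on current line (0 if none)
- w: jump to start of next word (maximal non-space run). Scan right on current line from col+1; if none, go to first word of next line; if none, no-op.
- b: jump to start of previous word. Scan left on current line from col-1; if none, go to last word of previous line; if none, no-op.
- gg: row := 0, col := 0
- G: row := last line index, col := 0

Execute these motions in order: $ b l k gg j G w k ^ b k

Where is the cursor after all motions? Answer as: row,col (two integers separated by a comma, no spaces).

After 1 ($): row=0 col=17 char='o'
After 2 (b): row=0 col=14 char='z'
After 3 (l): row=0 col=15 char='e'
After 4 (k): row=0 col=15 char='e'
After 5 (gg): row=0 col=0 char='f'
After 6 (j): row=1 col=0 char='b'
After 7 (G): row=4 col=0 char='_'
After 8 (w): row=4 col=2 char='s'
After 9 (k): row=3 col=2 char='_'
After 10 (^): row=3 col=3 char='b'
After 11 (b): row=2 col=15 char='b'
After 12 (k): row=1 col=8 char='k'

Answer: 1,8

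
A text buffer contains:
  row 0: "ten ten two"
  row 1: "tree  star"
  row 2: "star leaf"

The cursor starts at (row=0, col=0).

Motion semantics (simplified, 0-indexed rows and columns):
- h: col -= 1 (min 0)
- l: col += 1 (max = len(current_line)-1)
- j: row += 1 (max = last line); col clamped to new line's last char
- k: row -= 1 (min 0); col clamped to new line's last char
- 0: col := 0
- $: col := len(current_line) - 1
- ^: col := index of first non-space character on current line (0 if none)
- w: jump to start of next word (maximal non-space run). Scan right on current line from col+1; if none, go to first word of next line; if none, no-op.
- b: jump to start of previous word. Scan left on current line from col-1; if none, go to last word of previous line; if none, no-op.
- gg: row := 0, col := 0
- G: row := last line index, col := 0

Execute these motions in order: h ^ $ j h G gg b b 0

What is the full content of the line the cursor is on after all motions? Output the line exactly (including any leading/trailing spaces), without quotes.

Answer: ten ten two

Derivation:
After 1 (h): row=0 col=0 char='t'
After 2 (^): row=0 col=0 char='t'
After 3 ($): row=0 col=10 char='o'
After 4 (j): row=1 col=9 char='r'
After 5 (h): row=1 col=8 char='a'
After 6 (G): row=2 col=0 char='s'
After 7 (gg): row=0 col=0 char='t'
After 8 (b): row=0 col=0 char='t'
After 9 (b): row=0 col=0 char='t'
After 10 (0): row=0 col=0 char='t'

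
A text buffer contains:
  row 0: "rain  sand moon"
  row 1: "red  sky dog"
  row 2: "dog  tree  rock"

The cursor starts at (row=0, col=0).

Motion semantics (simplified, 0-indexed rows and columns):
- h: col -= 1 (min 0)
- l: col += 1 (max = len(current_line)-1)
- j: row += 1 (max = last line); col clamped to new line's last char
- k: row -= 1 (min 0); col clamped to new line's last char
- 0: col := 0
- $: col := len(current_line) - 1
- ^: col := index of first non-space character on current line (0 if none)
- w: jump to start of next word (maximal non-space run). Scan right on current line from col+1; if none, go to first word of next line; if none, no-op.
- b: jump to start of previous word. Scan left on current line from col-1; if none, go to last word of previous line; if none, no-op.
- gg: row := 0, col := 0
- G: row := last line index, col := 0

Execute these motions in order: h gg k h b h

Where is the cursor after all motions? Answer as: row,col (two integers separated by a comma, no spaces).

Answer: 0,0

Derivation:
After 1 (h): row=0 col=0 char='r'
After 2 (gg): row=0 col=0 char='r'
After 3 (k): row=0 col=0 char='r'
After 4 (h): row=0 col=0 char='r'
After 5 (b): row=0 col=0 char='r'
After 6 (h): row=0 col=0 char='r'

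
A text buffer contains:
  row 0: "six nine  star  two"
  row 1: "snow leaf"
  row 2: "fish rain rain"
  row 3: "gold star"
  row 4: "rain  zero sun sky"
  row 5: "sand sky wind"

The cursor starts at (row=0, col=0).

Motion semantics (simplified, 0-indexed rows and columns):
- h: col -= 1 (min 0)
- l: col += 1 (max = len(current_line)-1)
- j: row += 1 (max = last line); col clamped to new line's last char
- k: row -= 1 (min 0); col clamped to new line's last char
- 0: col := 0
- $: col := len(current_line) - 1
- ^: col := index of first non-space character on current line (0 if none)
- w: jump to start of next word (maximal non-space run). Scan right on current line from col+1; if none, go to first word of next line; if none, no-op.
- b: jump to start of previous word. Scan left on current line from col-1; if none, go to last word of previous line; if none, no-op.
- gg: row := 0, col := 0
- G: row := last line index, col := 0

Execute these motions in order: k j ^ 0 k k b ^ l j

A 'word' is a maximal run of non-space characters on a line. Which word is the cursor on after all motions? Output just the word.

After 1 (k): row=0 col=0 char='s'
After 2 (j): row=1 col=0 char='s'
After 3 (^): row=1 col=0 char='s'
After 4 (0): row=1 col=0 char='s'
After 5 (k): row=0 col=0 char='s'
After 6 (k): row=0 col=0 char='s'
After 7 (b): row=0 col=0 char='s'
After 8 (^): row=0 col=0 char='s'
After 9 (l): row=0 col=1 char='i'
After 10 (j): row=1 col=1 char='n'

Answer: snow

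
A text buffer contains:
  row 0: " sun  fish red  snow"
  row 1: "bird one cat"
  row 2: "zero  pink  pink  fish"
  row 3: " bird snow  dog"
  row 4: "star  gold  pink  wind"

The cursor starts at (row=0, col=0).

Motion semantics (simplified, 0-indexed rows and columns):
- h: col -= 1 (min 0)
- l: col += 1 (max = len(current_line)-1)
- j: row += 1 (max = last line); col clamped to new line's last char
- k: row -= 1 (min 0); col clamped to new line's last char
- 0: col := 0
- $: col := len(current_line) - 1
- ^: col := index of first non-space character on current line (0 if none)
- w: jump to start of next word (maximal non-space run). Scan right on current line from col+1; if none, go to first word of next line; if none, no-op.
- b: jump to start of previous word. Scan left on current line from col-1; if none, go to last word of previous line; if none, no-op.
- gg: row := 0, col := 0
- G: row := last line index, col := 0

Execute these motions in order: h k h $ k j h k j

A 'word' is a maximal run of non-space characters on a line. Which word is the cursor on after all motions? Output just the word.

Answer: cat

Derivation:
After 1 (h): row=0 col=0 char='_'
After 2 (k): row=0 col=0 char='_'
After 3 (h): row=0 col=0 char='_'
After 4 ($): row=0 col=19 char='w'
After 5 (k): row=0 col=19 char='w'
After 6 (j): row=1 col=11 char='t'
After 7 (h): row=1 col=10 char='a'
After 8 (k): row=0 col=10 char='_'
After 9 (j): row=1 col=10 char='a'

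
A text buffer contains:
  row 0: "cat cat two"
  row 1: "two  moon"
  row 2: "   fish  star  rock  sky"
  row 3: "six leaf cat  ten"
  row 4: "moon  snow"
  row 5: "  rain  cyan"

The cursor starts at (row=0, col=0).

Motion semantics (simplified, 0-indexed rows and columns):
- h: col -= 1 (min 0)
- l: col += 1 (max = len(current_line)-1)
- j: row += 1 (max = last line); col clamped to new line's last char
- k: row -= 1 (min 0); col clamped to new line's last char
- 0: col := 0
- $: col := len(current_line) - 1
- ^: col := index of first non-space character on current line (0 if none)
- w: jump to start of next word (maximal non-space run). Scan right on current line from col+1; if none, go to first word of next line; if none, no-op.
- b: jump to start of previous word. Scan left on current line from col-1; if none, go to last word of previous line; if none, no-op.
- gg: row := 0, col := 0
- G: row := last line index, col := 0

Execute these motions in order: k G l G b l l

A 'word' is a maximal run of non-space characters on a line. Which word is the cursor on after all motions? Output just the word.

Answer: snow

Derivation:
After 1 (k): row=0 col=0 char='c'
After 2 (G): row=5 col=0 char='_'
After 3 (l): row=5 col=1 char='_'
After 4 (G): row=5 col=0 char='_'
After 5 (b): row=4 col=6 char='s'
After 6 (l): row=4 col=7 char='n'
After 7 (l): row=4 col=8 char='o'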